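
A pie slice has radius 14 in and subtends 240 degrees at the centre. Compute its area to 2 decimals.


Shape: circular sector
Radius r = 14 in, Angle = 240 degrees
Formula: A = (angle/360) * pi * r^2
r^2 = 196
Fraction of circle = 240/360
A = (240/360) * pi * 196
A = 130.666667 * pi
A = 410.5
410.5 in^2


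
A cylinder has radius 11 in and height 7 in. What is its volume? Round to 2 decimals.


Shape: cylinder
Radius r = 11 in, Height h = 7 in
Formula: V = pi * r^2 * h
r^2 = 121
V = pi * 121 * 7
V = 847 * pi
V = 2660.93
2660.93 in^3


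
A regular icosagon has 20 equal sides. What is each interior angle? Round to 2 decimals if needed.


Shape: regular icosagon (20 sides)
Formula: interior angle = (n - 2) * 180 / n
(n - 2) = 18
(n - 2) * 180 = 3240
angle = 3240 / 20
angle = 162
162 degrees


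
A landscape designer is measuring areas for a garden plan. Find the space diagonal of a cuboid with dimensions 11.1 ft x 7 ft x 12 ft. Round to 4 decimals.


Shape: rectangular box (space diagonal)
l = 11.1 ft, w = 7 ft, h = 12 ft
Visualize: the diagonal of the base, then a right triangle with that diagonal and the height.
Formula: d = sqrt(l^2 + w^2 + h^2)
l^2 + w^2 + h^2 = 123.21 + 49 + 144 = 316.21
d = sqrt(316.21)
d = 17.7823
17.7823 ft


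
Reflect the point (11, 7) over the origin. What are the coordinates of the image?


Transformation: reflection
Original point: (11, 7)
Rule for reflection through the origin: (x, y) -> (-x, -y)
Apply: (11, 7) -> (-11, -7)
(-11, -7)


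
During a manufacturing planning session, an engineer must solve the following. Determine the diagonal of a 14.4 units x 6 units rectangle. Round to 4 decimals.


Shape: rectangle (diagonal via Pythagoras)
Sides: 14.4 units and 6 units
Formula: d = sqrt(l^2 + w^2)
l^2 = 207.36, w^2 = 36
l^2 + w^2 = 243.36
d = sqrt(243.36)
d = 15.6
15.6 units


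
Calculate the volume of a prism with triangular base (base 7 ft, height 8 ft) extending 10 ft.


Shape: triangular prism
Triangle base = 7 ft, triangle height = 8 ft, prism length L = 10 ft
Formula: V = (1/2 * b * h_tri) * L
Cross-section area = 0.5 * 7 * 8 = 28
V = 28 * 10
V = 280
280 ft^3


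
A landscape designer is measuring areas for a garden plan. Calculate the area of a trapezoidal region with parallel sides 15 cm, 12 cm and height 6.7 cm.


Shape: trapezoid
Parallel sides a = 15 cm, b = 12 cm; Height h = 6.7 cm
Formula: A = (a + b) * h / 2
a + b = 15 + 12 = 27
A = 27 * 6.7 / 2
A = 180.9 / 2
A = 90.45
90.45 cm^2


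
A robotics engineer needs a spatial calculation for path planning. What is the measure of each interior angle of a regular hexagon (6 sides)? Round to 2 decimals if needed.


Shape: regular hexagon (6 sides)
Formula: interior angle = (n - 2) * 180 / n
(n - 2) = 4
(n - 2) * 180 = 720
angle = 720 / 6
angle = 120
120 degrees


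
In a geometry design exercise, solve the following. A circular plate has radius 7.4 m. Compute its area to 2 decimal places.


Shape: circle
Radius r = 7.4 m
Formula: A = pi * r^2
r^2 = 7.4^2 = 54.76
A = pi * 54.76
A = 172.03
172.03 m^2


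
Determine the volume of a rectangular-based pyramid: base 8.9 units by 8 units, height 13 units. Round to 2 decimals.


Shape: rectangular pyramid
Base: 8.9 units x 8 units, Height h = 13 units
Formula: V = (1/3) * base_area * h
base_area = 8.9 * 8 = 71.2
base_area * h = 71.2 * 13 = 925.6
V = 925.6 / 3
V = 308.53
308.53 units^3


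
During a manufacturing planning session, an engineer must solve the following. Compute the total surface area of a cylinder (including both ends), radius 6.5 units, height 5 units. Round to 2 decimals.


Shape: closed cylinder
Radius r = 6.5 units, Height h = 5 units
Formula: SA = 2*pi*r^2 + 2*pi*r*h = 2*pi*r*(r + h)
r + h = 11.5
2 * r * (r + h) = 2 * 6.5 * 11.5 = 149.5
SA = 149.5 * pi
SA = 469.67
469.67 units^2


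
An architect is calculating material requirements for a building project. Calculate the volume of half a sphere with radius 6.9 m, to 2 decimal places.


Shape: hemisphere (half of a sphere)
Radius r = 6.9 m
Formula: V = (1/2) * (4/3) * pi * r^3 = (2/3) * pi * r^3
r^3 = 328.509
(2/3) * 328.509 = 219.006
V = 219.006 * pi
V = 688.03
688.03 m^3


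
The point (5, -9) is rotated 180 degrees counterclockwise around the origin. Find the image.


Transformation: rotation about the origin
Original point: (5, -9)
Rule for 180 deg: (x, y) -> (-x, -y)
Apply: (5, -9) -> (-5, 9)
(-5, 9)


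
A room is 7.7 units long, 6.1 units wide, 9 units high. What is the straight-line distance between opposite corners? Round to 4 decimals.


Shape: rectangular box (space diagonal)
l = 7.7 units, w = 6.1 units, h = 9 units
Visualize: the diagonal of the base, then a right triangle with that diagonal and the height.
Formula: d = sqrt(l^2 + w^2 + h^2)
l^2 + w^2 + h^2 = 59.29 + 37.21 + 81 = 177.5
d = sqrt(177.5)
d = 13.3229
13.3229 units


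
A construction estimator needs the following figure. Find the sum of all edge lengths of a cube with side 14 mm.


Shape: cube
Side s = 14 mm
A cube has 12 edges, all equal.
Formula: total edge length = 12 * s
Total = 12 * 14
Total = 168
168 mm


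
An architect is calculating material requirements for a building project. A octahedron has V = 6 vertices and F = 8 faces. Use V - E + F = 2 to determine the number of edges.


Polyhedron: octahedron
Euler's formula for convex polyhedra: V - E + F = 2
Given: V = 6 vertices and F = 8 faces
Solve for E:
E = V + F - 2 = 6 + 8 - 2 = 12
12 edges


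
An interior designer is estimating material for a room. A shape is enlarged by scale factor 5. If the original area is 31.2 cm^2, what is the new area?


Linear scale factor k = 5
Original area = 31.2 cm^2
Rule: under a linear scaling by k, areas scale by k^2.
k^2 = 5^2 = 25
New area = 31.2 * 25
New area = 780
780 cm^2


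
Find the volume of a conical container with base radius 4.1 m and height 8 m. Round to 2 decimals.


Shape: cone
Radius r = 4.1 m, Height h = 8 m
Formula: V = (1/3) * pi * r^2 * h
r^2 = 16.81
pi * r^2 * h = pi * 16.81 * 8 = 134.48 * pi
V = 134.48 * pi / 3
V = 140.83
140.83 m^3


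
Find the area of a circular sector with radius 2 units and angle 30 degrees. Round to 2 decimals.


Shape: circular sector
Radius r = 2 units, Angle = 30 degrees
Formula: A = (angle/360) * pi * r^2
r^2 = 4
Fraction of circle = 30/360
A = (30/360) * pi * 4
A = 0.333333 * pi
A = 1.05
1.05 units^2


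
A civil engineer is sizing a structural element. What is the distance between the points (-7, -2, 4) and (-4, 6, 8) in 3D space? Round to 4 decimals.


3D distance between two points
P1 = (-7, -2, 4), P2 = (-4, 6, 8)
Formula: d = sqrt((x2-x1)^2 + (y2-y1)^2 + (z2-z1)^2)
dx = -4 - -7 = 3
dy = 6 - -2 = 8
dz = 8 - 4 = 4
dx^2 + dy^2 + dz^2 = 9 + 64 + 16 = 89
d = sqrt(89)
d = 9.434
9.434 units


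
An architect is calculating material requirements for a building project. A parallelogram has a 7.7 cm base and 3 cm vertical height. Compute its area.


Shape: parallelogram
Base b = 7.7 cm, Height h = 3 cm
Formula: A = b * h
A = 7.7 * 3
A = 23.1
23.1 cm^2


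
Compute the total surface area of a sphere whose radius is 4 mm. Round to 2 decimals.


Shape: sphere
Radius r = 4 mm
Formula: SA = 4 * pi * r^2
r^2 = 16
SA = 4 * pi * 16
SA = 64 * pi
SA = 201.06
201.06 mm^2


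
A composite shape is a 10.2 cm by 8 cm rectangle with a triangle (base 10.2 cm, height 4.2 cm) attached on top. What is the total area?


Composite shape: rectangle + triangle
Rectangle area = 10.2 * 8 = 81.6
Triangle area = 0.5 * 10.2 * 4.2 = 21.42
Total = 81.6 + 21.42
Total = 103.02
103.02 cm^2


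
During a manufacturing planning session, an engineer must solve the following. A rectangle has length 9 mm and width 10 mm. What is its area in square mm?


Shape: rectangle
Length l = 9 mm, Width w = 10 mm
Formula: A = l * w
A = 9 * 10
A = 90
90 mm^2


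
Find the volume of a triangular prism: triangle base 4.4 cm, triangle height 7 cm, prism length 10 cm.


Shape: triangular prism
Triangle base = 4.4 cm, triangle height = 7 cm, prism length L = 10 cm
Formula: V = (1/2 * b * h_tri) * L
Cross-section area = 0.5 * 4.4 * 7 = 15.4
V = 15.4 * 10
V = 154
154 cm^3


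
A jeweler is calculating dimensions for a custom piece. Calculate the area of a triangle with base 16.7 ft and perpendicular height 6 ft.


Shape: triangle
Base b = 16.7 ft, Height h = 6 ft
Formula: A = (1/2) * b * h
A = 0.5 * 16.7 * 6
A = 0.5 * 100.2
A = 50.1
50.1 ft^2


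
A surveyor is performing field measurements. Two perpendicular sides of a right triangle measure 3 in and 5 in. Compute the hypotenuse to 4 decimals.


Shape: right triangle
Legs a = 3 in, b = 5 in
Formula: c = sqrt(a^2 + b^2)
a^2 = 9, b^2 = 25
a^2 + b^2 = 34
c = sqrt(34)
c = 5.831
5.831 in


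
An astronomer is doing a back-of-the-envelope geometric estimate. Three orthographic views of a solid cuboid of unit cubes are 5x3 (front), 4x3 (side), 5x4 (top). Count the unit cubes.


Orthographic views of a solid rectangular block:
Front view 5 x 3 -> length = 5, height = 3
Side view 4 x 3 -> width = 4, height = 3 (consistent)
Top view 5 x 4 -> confirms length = 5, width = 4
The block is 5 x 4 x 3.
Total unit cubes = 5 * 4 * 3 = 60
60 unit cubes


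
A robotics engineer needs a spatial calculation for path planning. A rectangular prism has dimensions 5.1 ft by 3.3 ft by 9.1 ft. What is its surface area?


Shape: rectangular prism
l = 5.1 ft, w = 3.3 ft, h = 9.1 ft
Formula: SA = 2(lw + lh + wh)
lw = 16.83, lh = 46.41, wh = 30.03
lw + lh + wh = 93.27
SA = 2 * 93.27
SA = 186.54
186.54 ft^2


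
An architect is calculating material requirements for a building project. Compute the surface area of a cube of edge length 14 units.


Shape: cube
Side s = 14 units
A cube has 6 square faces.
Formula: SA = 6 * s^2
s^2 = 196
SA = 6 * 196
SA = 1176
1176 units^2


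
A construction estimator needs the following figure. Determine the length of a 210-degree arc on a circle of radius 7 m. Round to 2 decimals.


Shape: circular arc
Radius r = 7 m, Angle = 210 degrees
Formula: L = (angle/360) * 2 * pi * r
2 * pi * r = 14 * pi
L = (210/360) * 14 * pi
L = 8.166667 * pi
L = 25.66
25.66 m


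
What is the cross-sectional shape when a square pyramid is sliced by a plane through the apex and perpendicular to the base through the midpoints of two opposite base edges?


Solid: square pyramid
Cutting plane: through the apex and perpendicular to the base through the midpoints of two opposite base edges
Visualize the intersection of the plane with the solid's surface.
The boundary of the cut region is a isosceles triangle.
isosceles triangle


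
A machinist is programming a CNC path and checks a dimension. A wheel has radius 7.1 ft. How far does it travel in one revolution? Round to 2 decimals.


Shape: circle
Radius r = 7.1 ft
Formula: C = 2 * pi * r
C = 2 * pi * 7.1
C = 14.2 * pi
C = 44.61
44.61 ft


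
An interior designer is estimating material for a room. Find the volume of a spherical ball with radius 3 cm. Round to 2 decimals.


Shape: sphere
Radius r = 3 cm
Formula: V = (4/3) * pi * r^3
r^3 = 27
(4/3) * 27 = 36
V = 36 * pi
V = 113.1
113.1 cm^3


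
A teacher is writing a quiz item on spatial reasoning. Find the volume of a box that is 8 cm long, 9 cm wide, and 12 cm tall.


Shape: rectangular prism
l = 8 cm, w = 9 cm, h = 12 cm
Formula: V = l * w * h
V = 8 * 9 * 12
V = 72 * 12
V = 864
864 cm^3


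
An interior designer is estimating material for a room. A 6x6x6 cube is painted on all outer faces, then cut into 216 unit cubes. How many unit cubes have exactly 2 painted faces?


Large cube: 6 x 6 x 6, cut into unit cubes.
n = 6, so n - 2 = 4
Cubes with 2 painted faces lie along the edges, excluding corners.
A cube has 12 edges; each contributes (n - 2) = 4 such cubes.
Count = 12 * 4 = 48
48 unit cubes


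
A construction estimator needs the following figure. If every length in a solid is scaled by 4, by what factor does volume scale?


Linear scale factor k = 4
Rule: under a linear scaling by k, volumes scale by k^3.
k^3 = 4 * 4 * 4
k^3 = 16 * 4
k^3 = 64
Volume scales by a factor of 64.
64 (dimensionless)


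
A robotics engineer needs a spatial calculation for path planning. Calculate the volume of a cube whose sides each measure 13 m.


Shape: cube
Side s = 13 m
Formula: V = s^3
V = 13 * 13 * 13
V = 169 * 13
V = 2197
2197 m^3


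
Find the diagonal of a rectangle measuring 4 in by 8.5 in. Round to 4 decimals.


Shape: rectangle (diagonal via Pythagoras)
Sides: 4 in and 8.5 in
Formula: d = sqrt(l^2 + w^2)
l^2 = 16, w^2 = 72.25
l^2 + w^2 = 88.25
d = sqrt(88.25)
d = 9.3941
9.3941 in


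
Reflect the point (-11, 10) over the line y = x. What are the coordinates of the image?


Transformation: reflection
Original point: (-11, 10)
Rule for reflection over y = x: (x, y) -> (y, x)
Apply: (-11, 10) -> (10, -11)
(10, -11)


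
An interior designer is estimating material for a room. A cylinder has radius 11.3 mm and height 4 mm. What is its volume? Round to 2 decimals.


Shape: cylinder
Radius r = 11.3 mm, Height h = 4 mm
Formula: V = pi * r^2 * h
r^2 = 127.69
V = pi * 127.69 * 4
V = 510.76 * pi
V = 1604.6
1604.6 mm^3


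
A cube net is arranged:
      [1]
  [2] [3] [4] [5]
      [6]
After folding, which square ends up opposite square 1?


Net: cross layout. Take square 3 as the base (bottom).
Fold the four squares in the horizontal row up around 3: 2 -> left, 4 -> right, 5 wraps to the top.
Fold 1 and 6 up from 3: 1 -> back, 6 -> front.
Opposite pairs are therefore: (1, 6), (2, 4), (3, 5).
Face 1 is opposite face 6.
face 6


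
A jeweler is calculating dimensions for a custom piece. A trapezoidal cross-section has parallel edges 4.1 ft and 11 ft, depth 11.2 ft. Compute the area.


Shape: trapezoid
Parallel sides a = 4.1 ft, b = 11 ft; Height h = 11.2 ft
Formula: A = (a + b) * h / 2
a + b = 4.1 + 11 = 15.1
A = 15.1 * 11.2 / 2
A = 169.12 / 2
A = 84.56
84.56 ft^2


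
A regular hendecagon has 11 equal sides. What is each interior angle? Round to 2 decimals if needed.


Shape: regular hendecagon (11 sides)
Formula: interior angle = (n - 2) * 180 / n
(n - 2) = 9
(n - 2) * 180 = 1620
angle = 1620 / 11
angle = 147.27
147.27 degrees


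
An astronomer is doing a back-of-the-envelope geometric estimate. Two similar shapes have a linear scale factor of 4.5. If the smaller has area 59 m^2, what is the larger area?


Linear scale factor k = 4.5
Original area = 59 m^2
Rule: under a linear scaling by k, areas scale by k^2.
k^2 = 4.5^2 = 20.25
New area = 59 * 20.25
New area = 1194.75
1194.75 m^2


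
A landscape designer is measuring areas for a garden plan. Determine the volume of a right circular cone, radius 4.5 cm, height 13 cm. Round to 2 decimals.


Shape: cone
Radius r = 4.5 cm, Height h = 13 cm
Formula: V = (1/3) * pi * r^2 * h
r^2 = 20.25
pi * r^2 * h = pi * 20.25 * 13 = 263.25 * pi
V = 263.25 * pi / 3
V = 275.67
275.67 cm^3


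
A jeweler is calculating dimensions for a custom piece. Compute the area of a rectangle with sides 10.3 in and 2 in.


Shape: rectangle
Length l = 10.3 in, Width w = 2 in
Formula: A = l * w
A = 10.3 * 2
A = 20.6
20.6 in^2


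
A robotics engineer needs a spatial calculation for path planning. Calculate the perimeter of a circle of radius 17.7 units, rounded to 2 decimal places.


Shape: circle
Radius r = 17.7 units
Formula: C = 2 * pi * r
C = 2 * pi * 17.7
C = 35.4 * pi
C = 111.21
111.21 units


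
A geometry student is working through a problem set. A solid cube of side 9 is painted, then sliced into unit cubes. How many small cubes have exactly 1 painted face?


Large cube: 9 x 9 x 9, cut into unit cubes.
n = 9, so n - 2 = 7
Cubes with 1 painted face lie in the interior of each face.
A cube has 6 faces; each contributes (n - 2)^2 = 49 such cubes.
Count = 6 * 49 = 294
294 unit cubes


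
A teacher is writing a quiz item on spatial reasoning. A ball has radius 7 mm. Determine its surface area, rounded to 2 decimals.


Shape: sphere
Radius r = 7 mm
Formula: SA = 4 * pi * r^2
r^2 = 49
SA = 4 * pi * 49
SA = 196 * pi
SA = 615.75
615.75 mm^2


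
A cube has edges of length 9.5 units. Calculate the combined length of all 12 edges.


Shape: cube
Side s = 9.5 units
A cube has 12 edges, all equal.
Formula: total edge length = 12 * s
Total = 12 * 9.5
Total = 114
114 units


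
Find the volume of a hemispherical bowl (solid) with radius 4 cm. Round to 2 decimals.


Shape: hemisphere (half of a sphere)
Radius r = 4 cm
Formula: V = (1/2) * (4/3) * pi * r^3 = (2/3) * pi * r^3
r^3 = 64
(2/3) * 64 = 42.666667
V = 42.666667 * pi
V = 134.04
134.04 cm^3


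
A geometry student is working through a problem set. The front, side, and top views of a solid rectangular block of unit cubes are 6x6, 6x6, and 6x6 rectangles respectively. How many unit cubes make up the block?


Orthographic views of a solid rectangular block:
Front view 6 x 6 -> length = 6, height = 6
Side view 6 x 6 -> width = 6, height = 6 (consistent)
Top view 6 x 6 -> confirms length = 6, width = 6
The block is 6 x 6 x 6.
Total unit cubes = 6 * 6 * 6 = 216
216 unit cubes


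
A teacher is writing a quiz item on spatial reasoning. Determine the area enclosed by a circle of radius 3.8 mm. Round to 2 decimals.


Shape: circle
Radius r = 3.8 mm
Formula: A = pi * r^2
r^2 = 3.8^2 = 14.44
A = pi * 14.44
A = 45.36
45.36 mm^2


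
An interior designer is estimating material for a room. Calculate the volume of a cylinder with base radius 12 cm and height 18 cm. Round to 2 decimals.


Shape: cylinder
Radius r = 12 cm, Height h = 18 cm
Formula: V = pi * r^2 * h
r^2 = 144
V = pi * 144 * 18
V = 2592 * pi
V = 8143.01
8143.01 cm^3


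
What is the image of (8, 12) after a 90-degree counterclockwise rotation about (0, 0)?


Transformation: rotation about the origin
Original point: (8, 12)
Rule for 90 deg counterclockwise: (x, y) -> (-y, x)
Apply: (8, 12) -> (-12, 8)
(-12, 8)


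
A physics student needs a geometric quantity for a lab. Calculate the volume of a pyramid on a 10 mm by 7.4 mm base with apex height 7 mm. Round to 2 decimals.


Shape: rectangular pyramid
Base: 10 mm x 7.4 mm, Height h = 7 mm
Formula: V = (1/3) * base_area * h
base_area = 10 * 7.4 = 74
base_area * h = 74 * 7 = 518
V = 518 / 3
V = 172.67
172.67 mm^3


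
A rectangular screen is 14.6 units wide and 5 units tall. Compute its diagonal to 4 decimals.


Shape: rectangle (diagonal via Pythagoras)
Sides: 14.6 units and 5 units
Formula: d = sqrt(l^2 + w^2)
l^2 = 213.16, w^2 = 25
l^2 + w^2 = 238.16
d = sqrt(238.16)
d = 15.4324
15.4324 units


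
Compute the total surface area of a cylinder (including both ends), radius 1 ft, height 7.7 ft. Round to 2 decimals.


Shape: closed cylinder
Radius r = 1 ft, Height h = 7.7 ft
Formula: SA = 2*pi*r^2 + 2*pi*r*h = 2*pi*r*(r + h)
r + h = 8.7
2 * r * (r + h) = 2 * 1 * 8.7 = 17.4
SA = 17.4 * pi
SA = 54.66
54.66 ft^2


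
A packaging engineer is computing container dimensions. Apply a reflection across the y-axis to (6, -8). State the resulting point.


Transformation: reflection
Original point: (6, -8)
Rule for reflection over the y-axis: (x, y) -> (-x, y)
Apply: (6, -8) -> (-6, -8)
(-6, -8)


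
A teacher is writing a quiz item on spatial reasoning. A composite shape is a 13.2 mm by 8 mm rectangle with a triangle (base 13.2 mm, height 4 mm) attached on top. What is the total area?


Composite shape: rectangle + triangle
Rectangle area = 13.2 * 8 = 105.6
Triangle area = 0.5 * 13.2 * 4 = 26.4
Total = 105.6 + 26.4
Total = 132
132 mm^2


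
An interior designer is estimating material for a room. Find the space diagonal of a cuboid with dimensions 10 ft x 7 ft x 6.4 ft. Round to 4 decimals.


Shape: rectangular box (space diagonal)
l = 10 ft, w = 7 ft, h = 6.4 ft
Visualize: the diagonal of the base, then a right triangle with that diagonal and the height.
Formula: d = sqrt(l^2 + w^2 + h^2)
l^2 + w^2 + h^2 = 100 + 49 + 40.96 = 189.96
d = sqrt(189.96)
d = 13.7826
13.7826 ft


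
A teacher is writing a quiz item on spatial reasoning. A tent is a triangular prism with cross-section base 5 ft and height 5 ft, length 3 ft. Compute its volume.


Shape: triangular prism
Triangle base = 5 ft, triangle height = 5 ft, prism length L = 3 ft
Formula: V = (1/2 * b * h_tri) * L
Cross-section area = 0.5 * 5 * 5 = 12.5
V = 12.5 * 3
V = 37.5
37.5 ft^3


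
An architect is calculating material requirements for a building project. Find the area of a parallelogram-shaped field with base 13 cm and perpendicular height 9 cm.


Shape: parallelogram
Base b = 13 cm, Height h = 9 cm
Formula: A = b * h
A = 13 * 9
A = 117
117 cm^2


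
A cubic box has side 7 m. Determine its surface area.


Shape: cube
Side s = 7 m
A cube has 6 square faces.
Formula: SA = 6 * s^2
s^2 = 49
SA = 6 * 49
SA = 294
294 m^2


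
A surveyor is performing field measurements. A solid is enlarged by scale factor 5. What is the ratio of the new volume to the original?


Linear scale factor k = 5
Rule: under a linear scaling by k, volumes scale by k^3.
k^3 = 5 * 5 * 5
k^3 = 25 * 5
k^3 = 125
Volume scales by a factor of 125.
125 (dimensionless)


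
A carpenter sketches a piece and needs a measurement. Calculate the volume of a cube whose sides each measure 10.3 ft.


Shape: cube
Side s = 10.3 ft
Formula: V = s^3
V = 10.3 * 10.3 * 10.3
V = 106.09 * 10.3
V = 1092.727
1092.727 ft^3


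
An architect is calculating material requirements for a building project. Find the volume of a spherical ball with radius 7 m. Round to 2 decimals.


Shape: sphere
Radius r = 7 m
Formula: V = (4/3) * pi * r^3
r^3 = 343
(4/3) * 343 = 457.333333
V = 457.333333 * pi
V = 1436.76
1436.76 m^3


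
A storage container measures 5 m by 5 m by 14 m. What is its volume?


Shape: rectangular prism
l = 5 m, w = 5 m, h = 14 m
Formula: V = l * w * h
V = 5 * 5 * 14
V = 25 * 14
V = 350
350 m^3


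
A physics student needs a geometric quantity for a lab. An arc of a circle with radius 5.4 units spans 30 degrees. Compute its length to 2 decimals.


Shape: circular arc
Radius r = 5.4 units, Angle = 30 degrees
Formula: L = (angle/360) * 2 * pi * r
2 * pi * r = 10.8 * pi
L = (30/360) * 10.8 * pi
L = 0.9 * pi
L = 2.83
2.83 units


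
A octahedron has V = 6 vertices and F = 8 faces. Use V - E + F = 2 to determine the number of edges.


Polyhedron: octahedron
Euler's formula for convex polyhedra: V - E + F = 2
Given: V = 6 vertices and F = 8 faces
Solve for E:
E = V + F - 2 = 6 + 8 - 2 = 12
12 edges


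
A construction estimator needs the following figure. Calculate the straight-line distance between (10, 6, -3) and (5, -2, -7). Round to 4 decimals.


3D distance between two points
P1 = (10, 6, -3), P2 = (5, -2, -7)
Formula: d = sqrt((x2-x1)^2 + (y2-y1)^2 + (z2-z1)^2)
dx = 5 - 10 = -5
dy = -2 - 6 = -8
dz = -7 - -3 = -4
dx^2 + dy^2 + dz^2 = 25 + 64 + 16 = 105
d = sqrt(105)
d = 10.247
10.247 units


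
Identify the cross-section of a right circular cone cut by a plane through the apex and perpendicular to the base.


Solid: right circular cone
Cutting plane: through the apex and perpendicular to the base
Visualize the intersection of the plane with the solid's surface.
The boundary of the cut region is a isosceles triangle.
isosceles triangle


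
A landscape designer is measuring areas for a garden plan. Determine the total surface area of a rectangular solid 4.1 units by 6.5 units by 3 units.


Shape: rectangular prism
l = 4.1 units, w = 6.5 units, h = 3 units
Formula: SA = 2(lw + lh + wh)
lw = 26.65, lh = 12.3, wh = 19.5
lw + lh + wh = 58.45
SA = 2 * 58.45
SA = 116.9
116.9 units^2


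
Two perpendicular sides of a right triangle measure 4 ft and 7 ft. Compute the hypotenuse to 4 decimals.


Shape: right triangle
Legs a = 4 ft, b = 7 ft
Formula: c = sqrt(a^2 + b^2)
a^2 = 16, b^2 = 49
a^2 + b^2 = 65
c = sqrt(65)
c = 8.0623
8.0623 ft


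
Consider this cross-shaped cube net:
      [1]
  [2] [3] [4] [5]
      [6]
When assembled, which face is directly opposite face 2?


Net: cross layout. Take square 3 as the base (bottom).
Fold the four squares in the horizontal row up around 3: 2 -> left, 4 -> right, 5 wraps to the top.
Fold 1 and 6 up from 3: 1 -> back, 6 -> front.
Opposite pairs are therefore: (1, 6), (2, 4), (3, 5).
Face 2 is opposite face 4.
face 4


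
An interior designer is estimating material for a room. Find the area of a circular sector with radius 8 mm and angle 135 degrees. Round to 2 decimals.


Shape: circular sector
Radius r = 8 mm, Angle = 135 degrees
Formula: A = (angle/360) * pi * r^2
r^2 = 64
Fraction of circle = 135/360
A = (135/360) * pi * 64
A = 24 * pi
A = 75.4
75.4 mm^2


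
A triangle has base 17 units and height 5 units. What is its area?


Shape: triangle
Base b = 17 units, Height h = 5 units
Formula: A = (1/2) * b * h
A = 0.5 * 17 * 5
A = 0.5 * 85
A = 42.5
42.5 units^2


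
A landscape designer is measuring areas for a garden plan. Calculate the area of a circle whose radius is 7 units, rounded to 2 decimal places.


Shape: circle
Radius r = 7 units
Formula: A = pi * r^2
r^2 = 7^2 = 49
A = pi * 49
A = 153.94
153.94 units^2


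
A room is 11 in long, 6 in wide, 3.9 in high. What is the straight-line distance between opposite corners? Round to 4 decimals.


Shape: rectangular box (space diagonal)
l = 11 in, w = 6 in, h = 3.9 in
Visualize: the diagonal of the base, then a right triangle with that diagonal and the height.
Formula: d = sqrt(l^2 + w^2 + h^2)
l^2 + w^2 + h^2 = 121 + 36 + 15.21 = 172.21
d = sqrt(172.21)
d = 13.1229
13.1229 in


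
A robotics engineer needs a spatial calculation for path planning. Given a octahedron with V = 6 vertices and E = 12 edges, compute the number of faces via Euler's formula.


Polyhedron: octahedron
Euler's formula for convex polyhedra: V - E + F = 2
Given: V = 6 vertices and E = 12 edges
Solve for F:
F = 2 + E - V = 2 + 12 - 6 = 8
8 faces


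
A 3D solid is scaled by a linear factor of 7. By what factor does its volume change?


Linear scale factor k = 7
Rule: under a linear scaling by k, volumes scale by k^3.
k^3 = 7 * 7 * 7
k^3 = 49 * 7
k^3 = 343
Volume scales by a factor of 343.
343 (dimensionless)


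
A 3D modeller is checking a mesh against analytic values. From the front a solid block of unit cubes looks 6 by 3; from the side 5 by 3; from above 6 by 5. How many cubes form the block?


Orthographic views of a solid rectangular block:
Front view 6 x 3 -> length = 6, height = 3
Side view 5 x 3 -> width = 5, height = 3 (consistent)
Top view 6 x 5 -> confirms length = 6, width = 5
The block is 6 x 5 x 3.
Total unit cubes = 6 * 5 * 3 = 90
90 unit cubes


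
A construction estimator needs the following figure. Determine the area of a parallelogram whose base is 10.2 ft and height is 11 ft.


Shape: parallelogram
Base b = 10.2 ft, Height h = 11 ft
Formula: A = b * h
A = 10.2 * 11
A = 112.2
112.2 ft^2


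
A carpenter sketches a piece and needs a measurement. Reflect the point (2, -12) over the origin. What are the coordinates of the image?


Transformation: reflection
Original point: (2, -12)
Rule for reflection through the origin: (x, y) -> (-x, -y)
Apply: (2, -12) -> (-2, 12)
(-2, 12)


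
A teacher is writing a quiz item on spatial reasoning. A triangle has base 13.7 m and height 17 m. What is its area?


Shape: triangle
Base b = 13.7 m, Height h = 17 m
Formula: A = (1/2) * b * h
A = 0.5 * 13.7 * 17
A = 0.5 * 232.9
A = 116.45
116.45 m^2


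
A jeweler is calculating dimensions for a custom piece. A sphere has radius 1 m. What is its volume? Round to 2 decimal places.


Shape: sphere
Radius r = 1 m
Formula: V = (4/3) * pi * r^3
r^3 = 1
(4/3) * 1 = 1.333333
V = 1.333333 * pi
V = 4.19
4.19 m^3


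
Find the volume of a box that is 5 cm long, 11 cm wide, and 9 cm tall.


Shape: rectangular prism
l = 5 cm, w = 11 cm, h = 9 cm
Formula: V = l * w * h
V = 5 * 11 * 9
V = 55 * 9
V = 495
495 cm^3


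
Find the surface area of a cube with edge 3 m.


Shape: cube
Side s = 3 m
A cube has 6 square faces.
Formula: SA = 6 * s^2
s^2 = 9
SA = 6 * 9
SA = 54
54 m^2


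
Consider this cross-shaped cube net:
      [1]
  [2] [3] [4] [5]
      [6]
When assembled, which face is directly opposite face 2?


Net: cross layout. Take square 3 as the base (bottom).
Fold the four squares in the horizontal row up around 3: 2 -> left, 4 -> right, 5 wraps to the top.
Fold 1 and 6 up from 3: 1 -> back, 6 -> front.
Opposite pairs are therefore: (1, 6), (2, 4), (3, 5).
Face 2 is opposite face 4.
face 4


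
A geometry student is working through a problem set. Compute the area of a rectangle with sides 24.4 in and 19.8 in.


Shape: rectangle
Length l = 24.4 in, Width w = 19.8 in
Formula: A = l * w
A = 24.4 * 19.8
A = 483.12
483.12 in^2


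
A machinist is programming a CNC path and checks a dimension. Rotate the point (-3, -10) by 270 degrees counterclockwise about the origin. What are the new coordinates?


Transformation: rotation about the origin
Original point: (-3, -10)
Rule for 270 deg counterclockwise: (x, y) -> (y, -x)
Apply: (-3, -10) -> (-10, 3)
(-10, 3)


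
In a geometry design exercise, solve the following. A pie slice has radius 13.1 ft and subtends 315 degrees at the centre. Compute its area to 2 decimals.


Shape: circular sector
Radius r = 13.1 ft, Angle = 315 degrees
Formula: A = (angle/360) * pi * r^2
r^2 = 171.61
Fraction of circle = 315/360
A = (315/360) * pi * 171.61
A = 150.15875 * pi
A = 471.74
471.74 ft^2


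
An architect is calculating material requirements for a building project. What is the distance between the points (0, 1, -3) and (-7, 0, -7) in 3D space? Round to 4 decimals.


3D distance between two points
P1 = (0, 1, -3), P2 = (-7, 0, -7)
Formula: d = sqrt((x2-x1)^2 + (y2-y1)^2 + (z2-z1)^2)
dx = -7 - 0 = -7
dy = 0 - 1 = -1
dz = -7 - -3 = -4
dx^2 + dy^2 + dz^2 = 49 + 1 + 16 = 66
d = sqrt(66)
d = 8.124
8.124 units


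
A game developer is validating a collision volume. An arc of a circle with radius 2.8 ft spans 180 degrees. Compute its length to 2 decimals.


Shape: circular arc
Radius r = 2.8 ft, Angle = 180 degrees
Formula: L = (angle/360) * 2 * pi * r
2 * pi * r = 5.6 * pi
L = (180/360) * 5.6 * pi
L = 2.8 * pi
L = 8.8
8.8 ft


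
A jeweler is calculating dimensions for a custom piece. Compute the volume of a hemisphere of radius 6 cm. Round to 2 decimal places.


Shape: hemisphere (half of a sphere)
Radius r = 6 cm
Formula: V = (1/2) * (4/3) * pi * r^3 = (2/3) * pi * r^3
r^3 = 216
(2/3) * 216 = 144
V = 144 * pi
V = 452.39
452.39 cm^3


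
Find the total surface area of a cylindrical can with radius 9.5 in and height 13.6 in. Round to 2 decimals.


Shape: closed cylinder
Radius r = 9.5 in, Height h = 13.6 in
Formula: SA = 2*pi*r^2 + 2*pi*r*h = 2*pi*r*(r + h)
r + h = 23.1
2 * r * (r + h) = 2 * 9.5 * 23.1 = 438.9
SA = 438.9 * pi
SA = 1378.85
1378.85 in^2


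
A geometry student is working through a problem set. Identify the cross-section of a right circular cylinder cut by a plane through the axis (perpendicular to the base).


Solid: right circular cylinder
Cutting plane: through the axis (perpendicular to the base)
Visualize the intersection of the plane with the solid's surface.
The boundary of the cut region is a rectangle.
rectangle


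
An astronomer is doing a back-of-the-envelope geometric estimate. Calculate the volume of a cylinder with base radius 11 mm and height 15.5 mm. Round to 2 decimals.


Shape: cylinder
Radius r = 11 mm, Height h = 15.5 mm
Formula: V = pi * r^2 * h
r^2 = 121
V = pi * 121 * 15.5
V = 1875.5 * pi
V = 5892.06
5892.06 mm^3


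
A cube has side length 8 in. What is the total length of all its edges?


Shape: cube
Side s = 8 in
A cube has 12 edges, all equal.
Formula: total edge length = 12 * s
Total = 12 * 8
Total = 96
96 in


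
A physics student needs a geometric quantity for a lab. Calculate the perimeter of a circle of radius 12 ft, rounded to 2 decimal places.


Shape: circle
Radius r = 12 ft
Formula: C = 2 * pi * r
C = 2 * pi * 12
C = 24 * pi
C = 75.4
75.4 ft


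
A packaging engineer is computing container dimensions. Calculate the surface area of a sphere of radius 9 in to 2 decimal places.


Shape: sphere
Radius r = 9 in
Formula: SA = 4 * pi * r^2
r^2 = 81
SA = 4 * pi * 81
SA = 324 * pi
SA = 1017.88
1017.88 in^2


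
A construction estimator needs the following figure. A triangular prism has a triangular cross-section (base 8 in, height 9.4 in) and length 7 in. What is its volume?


Shape: triangular prism
Triangle base = 8 in, triangle height = 9.4 in, prism length L = 7 in
Formula: V = (1/2 * b * h_tri) * L
Cross-section area = 0.5 * 8 * 9.4 = 37.6
V = 37.6 * 7
V = 263.2
263.2 in^3


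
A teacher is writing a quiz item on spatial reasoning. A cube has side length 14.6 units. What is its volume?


Shape: cube
Side s = 14.6 units
Formula: V = s^3
V = 14.6 * 14.6 * 14.6
V = 213.16 * 14.6
V = 3112.136
3112.136 units^3


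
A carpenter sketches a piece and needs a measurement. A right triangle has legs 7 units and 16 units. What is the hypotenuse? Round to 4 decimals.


Shape: right triangle
Legs a = 7 units, b = 16 units
Formula: c = sqrt(a^2 + b^2)
a^2 = 49, b^2 = 256
a^2 + b^2 = 305
c = sqrt(305)
c = 17.4642
17.4642 units


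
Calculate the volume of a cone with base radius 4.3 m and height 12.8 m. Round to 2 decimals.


Shape: cone
Radius r = 4.3 m, Height h = 12.8 m
Formula: V = (1/3) * pi * r^2 * h
r^2 = 18.49
pi * r^2 * h = pi * 18.49 * 12.8 = 236.672 * pi
V = 236.672 * pi / 3
V = 247.84
247.84 m^3


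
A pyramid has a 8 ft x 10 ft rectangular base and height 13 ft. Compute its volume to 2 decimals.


Shape: rectangular pyramid
Base: 8 ft x 10 ft, Height h = 13 ft
Formula: V = (1/3) * base_area * h
base_area = 8 * 10 = 80
base_area * h = 80 * 13 = 1040
V = 1040 / 3
V = 346.67
346.67 ft^3


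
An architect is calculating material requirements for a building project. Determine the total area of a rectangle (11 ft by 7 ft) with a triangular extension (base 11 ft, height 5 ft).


Composite shape: rectangle + triangle
Rectangle area = 11 * 7 = 77
Triangle area = 0.5 * 11 * 5 = 27.5
Total = 77 + 27.5
Total = 104.5
104.5 ft^2


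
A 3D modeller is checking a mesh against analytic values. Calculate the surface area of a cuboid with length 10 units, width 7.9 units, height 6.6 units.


Shape: rectangular prism
l = 10 units, w = 7.9 units, h = 6.6 units
Formula: SA = 2(lw + lh + wh)
lw = 79, lh = 66, wh = 52.14
lw + lh + wh = 197.14
SA = 2 * 197.14
SA = 394.28
394.28 units^2


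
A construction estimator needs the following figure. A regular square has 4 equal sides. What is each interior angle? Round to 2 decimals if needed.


Shape: regular square (4 sides)
Formula: interior angle = (n - 2) * 180 / n
(n - 2) = 2
(n - 2) * 180 = 360
angle = 360 / 4
angle = 90
90 degrees


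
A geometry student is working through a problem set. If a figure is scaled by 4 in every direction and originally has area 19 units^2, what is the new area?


Linear scale factor k = 4
Original area = 19 units^2
Rule: under a linear scaling by k, areas scale by k^2.
k^2 = 4^2 = 16
New area = 19 * 16
New area = 304
304 units^2


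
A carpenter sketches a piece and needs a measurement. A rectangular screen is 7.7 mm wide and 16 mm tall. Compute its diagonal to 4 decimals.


Shape: rectangle (diagonal via Pythagoras)
Sides: 7.7 mm and 16 mm
Formula: d = sqrt(l^2 + w^2)
l^2 = 59.29, w^2 = 256
l^2 + w^2 = 315.29
d = sqrt(315.29)
d = 17.7564
17.7564 mm


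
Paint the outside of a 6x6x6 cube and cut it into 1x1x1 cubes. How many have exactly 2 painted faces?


Large cube: 6 x 6 x 6, cut into unit cubes.
n = 6, so n - 2 = 4
Cubes with 2 painted faces lie along the edges, excluding corners.
A cube has 12 edges; each contributes (n - 2) = 4 such cubes.
Count = 12 * 4 = 48
48 unit cubes


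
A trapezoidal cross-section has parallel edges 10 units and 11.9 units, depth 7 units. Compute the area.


Shape: trapezoid
Parallel sides a = 10 units, b = 11.9 units; Height h = 7 units
Formula: A = (a + b) * h / 2
a + b = 10 + 11.9 = 21.9
A = 21.9 * 7 / 2
A = 153.3 / 2
A = 76.65
76.65 units^2


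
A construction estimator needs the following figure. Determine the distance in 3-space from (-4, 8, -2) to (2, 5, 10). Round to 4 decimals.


3D distance between two points
P1 = (-4, 8, -2), P2 = (2, 5, 10)
Formula: d = sqrt((x2-x1)^2 + (y2-y1)^2 + (z2-z1)^2)
dx = 2 - -4 = 6
dy = 5 - 8 = -3
dz = 10 - -2 = 12
dx^2 + dy^2 + dz^2 = 36 + 9 + 144 = 189
d = sqrt(189)
d = 13.7477
13.7477 units


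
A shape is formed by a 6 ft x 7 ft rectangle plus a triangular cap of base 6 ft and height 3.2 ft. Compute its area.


Composite shape: rectangle + triangle
Rectangle area = 6 * 7 = 42
Triangle area = 0.5 * 6 * 3.2 = 9.6
Total = 42 + 9.6
Total = 51.6
51.6 ft^2


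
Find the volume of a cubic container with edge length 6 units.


Shape: cube
Side s = 6 units
Formula: V = s^3
V = 6 * 6 * 6
V = 36 * 6
V = 216
216 units^3


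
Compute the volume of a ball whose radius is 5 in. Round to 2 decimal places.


Shape: sphere
Radius r = 5 in
Formula: V = (4/3) * pi * r^3
r^3 = 125
(4/3) * 125 = 166.666667
V = 166.666667 * pi
V = 523.6
523.6 in^3


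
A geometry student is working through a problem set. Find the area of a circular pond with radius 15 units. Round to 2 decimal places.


Shape: circle
Radius r = 15 units
Formula: A = pi * r^2
r^2 = 15^2 = 225
A = pi * 225
A = 706.86
706.86 units^2


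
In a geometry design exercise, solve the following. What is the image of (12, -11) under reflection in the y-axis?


Transformation: reflection
Original point: (12, -11)
Rule for reflection over the y-axis: (x, y) -> (-x, y)
Apply: (12, -11) -> (-12, -11)
(-12, -11)


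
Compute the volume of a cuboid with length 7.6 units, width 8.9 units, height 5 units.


Shape: rectangular prism
l = 7.6 units, w = 8.9 units, h = 5 units
Formula: V = l * w * h
V = 7.6 * 8.9 * 5
V = 67.64 * 5
V = 338.2
338.2 units^3


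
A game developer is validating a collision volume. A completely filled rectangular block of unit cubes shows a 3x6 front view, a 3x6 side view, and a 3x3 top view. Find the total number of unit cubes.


Orthographic views of a solid rectangular block:
Front view 3 x 6 -> length = 3, height = 6
Side view 3 x 6 -> width = 3, height = 6 (consistent)
Top view 3 x 3 -> confirms length = 3, width = 3
The block is 3 x 3 x 6.
Total unit cubes = 3 * 3 * 6 = 54
54 unit cubes


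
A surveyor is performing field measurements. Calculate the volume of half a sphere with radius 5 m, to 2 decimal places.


Shape: hemisphere (half of a sphere)
Radius r = 5 m
Formula: V = (1/2) * (4/3) * pi * r^3 = (2/3) * pi * r^3
r^3 = 125
(2/3) * 125 = 83.333333
V = 83.333333 * pi
V = 261.8
261.8 m^3


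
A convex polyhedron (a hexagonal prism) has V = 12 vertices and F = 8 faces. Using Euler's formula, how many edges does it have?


Polyhedron: hexagonal prism
Euler's formula for convex polyhedra: V - E + F = 2
Given: V = 12 vertices and F = 8 faces
Solve for E:
E = V + F - 2 = 12 + 8 - 2 = 18
18 edges


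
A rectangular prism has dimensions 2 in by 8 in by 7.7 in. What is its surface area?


Shape: rectangular prism
l = 2 in, w = 8 in, h = 7.7 in
Formula: SA = 2(lw + lh + wh)
lw = 16, lh = 15.4, wh = 61.6
lw + lh + wh = 93
SA = 2 * 93
SA = 186
186 in^2


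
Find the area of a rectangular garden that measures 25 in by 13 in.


Shape: rectangle
Length l = 25 in, Width w = 13 in
Formula: A = l * w
A = 25 * 13
A = 325
325 in^2


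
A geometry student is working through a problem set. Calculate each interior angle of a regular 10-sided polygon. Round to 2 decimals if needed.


Shape: regular decagon (10 sides)
Formula: interior angle = (n - 2) * 180 / n
(n - 2) = 8
(n - 2) * 180 = 1440
angle = 1440 / 10
angle = 144
144 degrees
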